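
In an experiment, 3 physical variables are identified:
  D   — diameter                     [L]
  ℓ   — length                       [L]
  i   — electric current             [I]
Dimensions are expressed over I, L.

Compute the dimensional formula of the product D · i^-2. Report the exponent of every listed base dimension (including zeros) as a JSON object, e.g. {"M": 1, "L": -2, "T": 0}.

Exponent matrix [I,L] × [D,ℓ,i]:
  I: [ 0  0  1]
  L: [ 1  1  0]
  [I]: (1)·0+(-2)·1 = -2
  [L]: (1)·1+(-2)·0 = 1
⇒ I^-2 L

{"I": -2, "L": 1}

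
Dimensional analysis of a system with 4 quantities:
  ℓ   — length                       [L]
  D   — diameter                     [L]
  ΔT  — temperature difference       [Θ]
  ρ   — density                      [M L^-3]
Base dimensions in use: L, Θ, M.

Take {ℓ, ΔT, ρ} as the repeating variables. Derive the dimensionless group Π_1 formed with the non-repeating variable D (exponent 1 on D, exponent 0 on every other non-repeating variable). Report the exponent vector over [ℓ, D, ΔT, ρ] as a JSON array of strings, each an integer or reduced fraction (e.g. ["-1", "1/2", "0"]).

["-1", "1", "0", "0"]

Exponent matrix [L,Θ,M] × [ℓ,D,ΔT,ρ]:
  L: [ 1  1  0 -3]
  Θ: [ 0  0  1  0]
  M: [ 0  0  0  1]
Echelon form has 3 nonzero rows (pivots: ℓ,ΔT,ρ)
Repeat: ℓ,ΔT,ρ; free: D
RREF:
  r0: [   1    1    0    0]
  r1: [   0    0    1    0]
  r2: [   0    0    0    1]
Fix exponent of D at 1; solve each RREF row for its pivot's exponent:
  r0: exp(ℓ) + (1)·1 = 0 ⇒ exp(ℓ) = -1
  r1: exp(ΔT) + (0)·1 = 0 ⇒ exp(ΔT) = 0
  r2: exp(ρ) + (0)·1 = 0 ⇒ exp(ρ) = 0
Π_1 = ℓ^-1 · D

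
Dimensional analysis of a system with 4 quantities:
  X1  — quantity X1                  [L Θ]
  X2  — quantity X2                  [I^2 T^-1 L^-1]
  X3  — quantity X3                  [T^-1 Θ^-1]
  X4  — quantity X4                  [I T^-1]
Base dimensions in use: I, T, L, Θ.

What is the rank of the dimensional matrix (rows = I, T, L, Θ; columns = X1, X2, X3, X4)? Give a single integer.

Exponent matrix [I,T,L,Θ] × [X1,X2,X3,X4]:
  I: [ 0  2  0  1]
  T: [ 0 -1 -1 -1]
  L: [ 1 -1  0  0]
  Θ: [ 1  0 -1  0]
RREF → pivots at {X1,X2,X3} ⇒ r = 3

3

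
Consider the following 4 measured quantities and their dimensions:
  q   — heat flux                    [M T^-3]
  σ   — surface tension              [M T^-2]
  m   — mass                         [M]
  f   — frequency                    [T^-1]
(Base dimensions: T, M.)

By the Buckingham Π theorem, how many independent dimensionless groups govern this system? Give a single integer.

Exponent matrix [T,M] × [q,σ,m,f]:
  T: [-3 -2  0 -1]
  M: [ 1  1  1  0]
Row reduction gives pivot columns q,σ; rank = 2
n=4, r=2 ⇒ 2 dimensionless groups

2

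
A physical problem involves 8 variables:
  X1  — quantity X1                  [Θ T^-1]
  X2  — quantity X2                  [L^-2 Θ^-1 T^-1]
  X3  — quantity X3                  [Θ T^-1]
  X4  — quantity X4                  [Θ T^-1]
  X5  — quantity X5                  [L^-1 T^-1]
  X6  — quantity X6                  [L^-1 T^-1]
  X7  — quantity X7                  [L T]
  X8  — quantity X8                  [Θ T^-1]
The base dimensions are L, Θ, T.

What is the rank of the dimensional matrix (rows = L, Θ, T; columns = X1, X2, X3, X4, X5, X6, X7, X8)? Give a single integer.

Exponent matrix [L,Θ,T] × [X1,X2,X3,X4,X5,X6,X7,X8]:
  L: [ 0 -2  0  0 -1 -1  1  0]
  Θ: [ 1 -1  1  1  0  0  0  1]
  T: [-1 -1 -1 -1 -1 -1  1 -1]
Echelon form has 2 nonzero rows (pivots: X1,X2)

2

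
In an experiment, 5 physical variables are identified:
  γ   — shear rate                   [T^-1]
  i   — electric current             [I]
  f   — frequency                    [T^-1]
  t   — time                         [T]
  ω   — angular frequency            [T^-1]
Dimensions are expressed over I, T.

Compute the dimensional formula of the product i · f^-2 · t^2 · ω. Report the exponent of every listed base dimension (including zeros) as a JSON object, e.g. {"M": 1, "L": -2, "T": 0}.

Write exponents as rows I,T / cols γ,i,f,t,ω:
  I: [ 0  1  0  0  0]
  T: [-1  0 -1  1 -1]
  [I]: (1)·1+(-2)·0+(2)·0+(1)·0 = 1
  [T]: (1)·0+(-2)·-1+(2)·1+(1)·-1 = 3
⇒ I T^3

{"I": 1, "T": 3}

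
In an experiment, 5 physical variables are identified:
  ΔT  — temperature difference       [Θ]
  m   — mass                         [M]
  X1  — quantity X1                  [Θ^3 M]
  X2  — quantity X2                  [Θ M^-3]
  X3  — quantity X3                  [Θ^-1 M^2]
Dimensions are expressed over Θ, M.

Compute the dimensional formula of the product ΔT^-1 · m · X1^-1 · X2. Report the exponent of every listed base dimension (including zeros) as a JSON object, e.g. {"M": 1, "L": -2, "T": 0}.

Exponent matrix [Θ,M] × [ΔT,m,X1,X2,X3]:
  Θ: [ 1  0  3  1 -1]
  M: [ 0  1  1 -3  2]
  [Θ]: (-1)·1+(1)·0+(-1)·3+(1)·1 = -3
  [M]: (-1)·0+(1)·1+(-1)·1+(1)·-3 = -3
⇒ Θ^-3 M^-3

{"Θ": -3, "M": -3}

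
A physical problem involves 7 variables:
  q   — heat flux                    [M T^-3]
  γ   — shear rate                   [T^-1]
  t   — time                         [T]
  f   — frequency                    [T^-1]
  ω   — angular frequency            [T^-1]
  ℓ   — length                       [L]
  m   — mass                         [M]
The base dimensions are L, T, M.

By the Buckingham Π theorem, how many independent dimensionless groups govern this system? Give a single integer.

4

Dimensional matrix (L×T×M by q×γ×t×f×ω×ℓ×m):
  L: [ 0  0  0  0  0  1  0]
  T: [-3 -1  1 -1 -1  0  0]
  M: [ 1  0  0  0  0  0  1]
Echelon form has 3 nonzero rows (pivots: q,γ,ℓ)
n=7, r=3 ⇒ 4 dimensionless groups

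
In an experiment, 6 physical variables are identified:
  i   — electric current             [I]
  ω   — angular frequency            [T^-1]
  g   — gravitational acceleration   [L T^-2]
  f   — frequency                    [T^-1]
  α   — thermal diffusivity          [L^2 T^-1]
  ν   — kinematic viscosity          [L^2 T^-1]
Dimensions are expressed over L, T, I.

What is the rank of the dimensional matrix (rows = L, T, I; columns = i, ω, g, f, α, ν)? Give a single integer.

Exponent matrix [L,T,I] × [i,ω,g,f,α,ν]:
  L: [ 0  0  1  0  2  2]
  T: [ 0 -1 -2 -1 -1 -1]
  I: [ 1  0  0  0  0  0]
Echelon form has 3 nonzero rows (pivots: i,ω,g)

3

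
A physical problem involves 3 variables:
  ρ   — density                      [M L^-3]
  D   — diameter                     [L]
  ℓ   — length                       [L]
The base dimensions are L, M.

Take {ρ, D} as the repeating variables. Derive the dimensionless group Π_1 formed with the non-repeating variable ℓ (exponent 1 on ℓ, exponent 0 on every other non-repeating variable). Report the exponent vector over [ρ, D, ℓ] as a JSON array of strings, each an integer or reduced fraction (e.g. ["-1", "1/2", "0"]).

["0", "-1", "1"]

Dimensional matrix (L×M by ρ×D×ℓ):
  L: [-3  1  1]
  M: [ 1  0  0]
Row reduction gives pivot columns ρ,D; rank = 2
Pivot set = {ρ,D}, free = {ℓ}
RREF:
  r0: [   1    0    0]
  r1: [   0    1    1]
Fix exponent of ℓ at 1; solve each RREF row for its pivot's exponent:
  r0: exp(ρ) + (0)·1 = 0 ⇒ exp(ρ) = 0
  r1: exp(D) + (1)·1 = 0 ⇒ exp(D) = -1
Π_1 = D^-1 · ℓ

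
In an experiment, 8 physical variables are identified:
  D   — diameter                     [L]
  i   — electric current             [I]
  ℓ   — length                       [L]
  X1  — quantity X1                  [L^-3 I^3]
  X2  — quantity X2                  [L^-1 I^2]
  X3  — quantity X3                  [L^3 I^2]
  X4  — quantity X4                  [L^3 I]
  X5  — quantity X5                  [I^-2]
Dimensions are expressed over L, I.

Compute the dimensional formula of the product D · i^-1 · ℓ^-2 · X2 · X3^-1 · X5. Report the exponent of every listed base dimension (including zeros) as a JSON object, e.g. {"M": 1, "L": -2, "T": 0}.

{"L": -5, "I": -3}

Exponent matrix [L,I] × [D,i,ℓ,X1,X2,X3,X4,X5]:
  L: [ 1  0  1 -3 -1  3  3  0]
  I: [ 0  1  0  3  2  2  1 -2]
  [L]: (1)·1+(-1)·0+(-2)·1+(1)·-1+(-1)·3+(1)·0 = -5
  [I]: (1)·0+(-1)·1+(-2)·0+(1)·2+(-1)·2+(1)·-2 = -3
⇒ L^-5 I^-3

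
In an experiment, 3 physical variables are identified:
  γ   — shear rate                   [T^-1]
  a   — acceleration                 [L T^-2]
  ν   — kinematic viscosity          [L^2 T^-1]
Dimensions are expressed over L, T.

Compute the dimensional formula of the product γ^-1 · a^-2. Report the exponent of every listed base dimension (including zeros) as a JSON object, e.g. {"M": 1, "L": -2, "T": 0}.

{"L": -2, "T": 5}

Write exponents as rows L,T / cols γ,a,ν:
  L: [ 0  1  2]
  T: [-1 -2 -1]
  [L]: (-1)·0+(-2)·1 = -2
  [T]: (-1)·-1+(-2)·-2 = 5
⇒ L^-2 T^5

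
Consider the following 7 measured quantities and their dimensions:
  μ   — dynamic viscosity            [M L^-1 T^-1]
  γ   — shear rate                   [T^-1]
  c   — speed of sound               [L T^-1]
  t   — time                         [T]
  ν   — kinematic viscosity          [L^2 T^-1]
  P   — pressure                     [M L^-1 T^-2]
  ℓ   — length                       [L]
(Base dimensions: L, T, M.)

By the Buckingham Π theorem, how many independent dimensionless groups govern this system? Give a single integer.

4

Dimensional matrix (L×T×M by μ×γ×c×t×ν×P×ℓ):
  L: [-1  0  1  0  2 -1  1]
  T: [-1 -1 -1  1 -1 -2  0]
  M: [ 1  0  0  0  0  1  0]
RREF → pivots at {μ,γ,c} ⇒ r = 3
7 vars − rank 3 = 4 Π groups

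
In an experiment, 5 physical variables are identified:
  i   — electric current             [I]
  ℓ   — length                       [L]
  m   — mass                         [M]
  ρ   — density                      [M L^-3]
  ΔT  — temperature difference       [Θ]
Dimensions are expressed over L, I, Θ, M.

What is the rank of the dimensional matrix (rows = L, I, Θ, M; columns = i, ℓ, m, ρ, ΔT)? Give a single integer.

Write exponents as rows L,I,Θ,M / cols i,ℓ,m,ρ,ΔT:
  L: [ 0  1  0 -3  0]
  I: [ 1  0  0  0  0]
  Θ: [ 0  0  0  0  1]
  M: [ 0  0  1  1  0]
Row reduction gives pivot columns i,ℓ,m,ΔT; rank = 4

4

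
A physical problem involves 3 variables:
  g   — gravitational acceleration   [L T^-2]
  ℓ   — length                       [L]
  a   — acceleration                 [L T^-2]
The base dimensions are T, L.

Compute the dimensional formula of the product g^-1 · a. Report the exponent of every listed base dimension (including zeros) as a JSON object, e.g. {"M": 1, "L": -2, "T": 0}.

{"T": 0, "L": 0}

Dimensional matrix (T×L by g×ℓ×a):
  T: [-2  0 -2]
  L: [ 1  1  1]
  [T]: (-1)·-2+(1)·-2 = 0
  [L]: (-1)·1+(1)·1 = 0
⇒ 1 (dimensionless)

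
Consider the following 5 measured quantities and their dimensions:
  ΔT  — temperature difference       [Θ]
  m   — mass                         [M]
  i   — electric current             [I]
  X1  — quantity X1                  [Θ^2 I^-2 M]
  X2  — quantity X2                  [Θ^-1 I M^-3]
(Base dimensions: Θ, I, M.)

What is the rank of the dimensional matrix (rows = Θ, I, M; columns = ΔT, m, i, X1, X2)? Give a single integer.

3

Dimensional matrix (Θ×I×M by ΔT×m×i×X1×X2):
  Θ: [ 1  0  0  2 -1]
  I: [ 0  0  1 -2  1]
  M: [ 0  1  0  1 -3]
Row reduction gives pivot columns ΔT,m,i; rank = 3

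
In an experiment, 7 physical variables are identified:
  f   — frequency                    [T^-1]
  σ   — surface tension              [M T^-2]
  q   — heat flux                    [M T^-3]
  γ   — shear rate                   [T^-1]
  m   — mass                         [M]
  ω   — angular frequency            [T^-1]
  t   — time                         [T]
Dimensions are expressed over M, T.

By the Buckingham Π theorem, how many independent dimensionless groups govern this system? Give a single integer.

Exponent matrix [M,T] × [f,σ,q,γ,m,ω,t]:
  M: [ 0  1  1  0  1  0  0]
  T: [-1 -2 -3 -1  0 -1  1]
RREF → pivots at {f,σ} ⇒ r = 2
7 vars − rank 2 = 5 Π groups

5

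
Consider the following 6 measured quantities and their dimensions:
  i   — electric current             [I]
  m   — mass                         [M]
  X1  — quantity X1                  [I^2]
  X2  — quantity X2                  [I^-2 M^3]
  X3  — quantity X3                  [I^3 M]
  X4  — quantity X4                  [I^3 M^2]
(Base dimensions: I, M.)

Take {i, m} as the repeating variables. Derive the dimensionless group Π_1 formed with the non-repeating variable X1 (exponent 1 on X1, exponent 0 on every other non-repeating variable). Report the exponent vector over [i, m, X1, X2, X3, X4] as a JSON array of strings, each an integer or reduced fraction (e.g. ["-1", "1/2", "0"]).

Write exponents as rows I,M / cols i,m,X1,X2,X3,X4:
  I: [ 1  0  2 -2  3  3]
  M: [ 0  1  0  3  1  2]
Echelon form has 2 nonzero rows (pivots: i,m)
Pivot set = {i,m}, free = {X1,X2,X3,X4}
RREF:
  r0: [   1    0    2   -2    3    3]
  r1: [   0    1    0    3    1    2]
Fix exponent of X1 at 1, X2 at 0, X3 at 0, X4 at 0; solve each RREF row for its pivot's exponent:
  r0: exp(i) + (2)·1 = 0 ⇒ exp(i) = -2
  r1: exp(m) + (0)·1 = 0 ⇒ exp(m) = 0
Π_1 = i^-2 · X1

["-2", "0", "1", "0", "0", "0"]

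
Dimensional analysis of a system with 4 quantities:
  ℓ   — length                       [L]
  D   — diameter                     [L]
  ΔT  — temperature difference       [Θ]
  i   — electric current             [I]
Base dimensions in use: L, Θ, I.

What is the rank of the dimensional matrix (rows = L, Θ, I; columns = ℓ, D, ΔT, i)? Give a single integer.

Exponent matrix [L,Θ,I] × [ℓ,D,ΔT,i]:
  L: [ 1  1  0  0]
  Θ: [ 0  0  1  0]
  I: [ 0  0  0  1]
RREF → pivots at {ℓ,ΔT,i} ⇒ r = 3

3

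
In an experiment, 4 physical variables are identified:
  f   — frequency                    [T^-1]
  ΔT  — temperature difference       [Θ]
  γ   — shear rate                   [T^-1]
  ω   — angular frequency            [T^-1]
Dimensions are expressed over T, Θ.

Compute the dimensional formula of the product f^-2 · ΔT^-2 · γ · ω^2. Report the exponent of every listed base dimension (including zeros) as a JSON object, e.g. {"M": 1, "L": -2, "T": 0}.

Write exponents as rows T,Θ / cols f,ΔT,γ,ω:
  T: [-1  0 -1 -1]
  Θ: [ 0  1  0  0]
  [T]: (-2)·-1+(-2)·0+(1)·-1+(2)·-1 = -1
  [Θ]: (-2)·0+(-2)·1+(1)·0+(2)·0 = -2
⇒ T^-1 Θ^-2

{"T": -1, "Θ": -2}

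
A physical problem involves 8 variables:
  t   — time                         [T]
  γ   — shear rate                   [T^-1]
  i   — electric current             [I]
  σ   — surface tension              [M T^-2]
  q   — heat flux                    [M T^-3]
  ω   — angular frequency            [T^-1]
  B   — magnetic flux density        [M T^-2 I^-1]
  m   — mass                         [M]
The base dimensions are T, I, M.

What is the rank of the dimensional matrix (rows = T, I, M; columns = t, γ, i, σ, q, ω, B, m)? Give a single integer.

Exponent matrix [T,I,M] × [t,γ,i,σ,q,ω,B,m]:
  T: [ 1 -1  0 -2 -3 -1 -2  0]
  I: [ 0  0  1  0  0  0 -1  0]
  M: [ 0  0  0  1  1  0  1  1]
Row reduction gives pivot columns t,i,σ; rank = 3

3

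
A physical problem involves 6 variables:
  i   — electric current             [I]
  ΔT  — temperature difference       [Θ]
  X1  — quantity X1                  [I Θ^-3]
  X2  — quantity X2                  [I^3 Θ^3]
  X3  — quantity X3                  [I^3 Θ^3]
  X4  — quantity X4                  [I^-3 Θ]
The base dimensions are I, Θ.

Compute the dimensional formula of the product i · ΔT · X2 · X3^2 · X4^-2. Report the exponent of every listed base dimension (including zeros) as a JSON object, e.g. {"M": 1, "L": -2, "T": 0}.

{"I": 16, "Θ": 8}

Dimensional matrix (I×Θ by i×ΔT×X1×X2×X3×X4):
  I: [ 1  0  1  3  3 -3]
  Θ: [ 0  1 -3  3  3  1]
  [I]: (1)·1+(1)·0+(1)·3+(2)·3+(-2)·-3 = 16
  [Θ]: (1)·0+(1)·1+(1)·3+(2)·3+(-2)·1 = 8
⇒ I^16 Θ^8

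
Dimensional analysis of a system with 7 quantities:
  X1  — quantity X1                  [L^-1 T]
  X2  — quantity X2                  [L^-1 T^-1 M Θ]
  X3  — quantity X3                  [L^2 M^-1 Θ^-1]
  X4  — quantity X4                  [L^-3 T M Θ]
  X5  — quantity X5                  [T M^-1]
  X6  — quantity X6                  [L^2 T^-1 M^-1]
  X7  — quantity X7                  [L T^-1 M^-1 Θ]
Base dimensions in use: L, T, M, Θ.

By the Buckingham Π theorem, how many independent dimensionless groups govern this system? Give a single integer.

Exponent matrix [L,T,M,Θ] × [X1,X2,X3,X4,X5,X6,X7]:
  L: [-1 -1  2 -3  0  2  1]
  T: [ 1 -1  0  1  1 -1 -1]
  M: [ 0  1 -1  1 -1 -1 -1]
  Θ: [ 0  1 -1  1  0  0  1]
Row reduction gives pivot columns X1,X2,X5; rank = 3
7 vars − rank 3 = 4 Π groups

4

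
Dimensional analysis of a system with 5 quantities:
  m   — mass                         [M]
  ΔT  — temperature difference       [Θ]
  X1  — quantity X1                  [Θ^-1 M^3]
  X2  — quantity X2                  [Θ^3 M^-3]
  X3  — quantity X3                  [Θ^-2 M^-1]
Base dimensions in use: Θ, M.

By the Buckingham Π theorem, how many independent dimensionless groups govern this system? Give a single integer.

3

Write exponents as rows Θ,M / cols m,ΔT,X1,X2,X3:
  Θ: [ 0  1 -1  3 -2]
  M: [ 1  0  3 -3 -1]
Echelon form has 2 nonzero rows (pivots: m,ΔT)
n=5, r=2 ⇒ 3 dimensionless groups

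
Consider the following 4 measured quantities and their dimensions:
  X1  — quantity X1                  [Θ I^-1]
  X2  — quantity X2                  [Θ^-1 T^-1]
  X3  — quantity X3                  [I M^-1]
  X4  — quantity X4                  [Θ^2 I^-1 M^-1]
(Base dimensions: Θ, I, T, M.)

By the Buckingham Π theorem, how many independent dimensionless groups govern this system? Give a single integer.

Write exponents as rows Θ,I,T,M / cols X1,X2,X3,X4:
  Θ: [ 1 -1  0  2]
  I: [-1  0  1 -1]
  T: [ 0 -1  0  0]
  M: [ 0  0 -1 -1]
Echelon form has 3 nonzero rows (pivots: X1,X2,X3)
4 vars − rank 3 = 1 Π group

1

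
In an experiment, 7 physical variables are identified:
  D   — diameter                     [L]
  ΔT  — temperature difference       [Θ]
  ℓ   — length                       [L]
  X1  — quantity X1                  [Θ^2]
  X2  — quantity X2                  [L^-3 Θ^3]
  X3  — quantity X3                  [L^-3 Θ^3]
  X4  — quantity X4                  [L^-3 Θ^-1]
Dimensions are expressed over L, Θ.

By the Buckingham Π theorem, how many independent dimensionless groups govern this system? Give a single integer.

Exponent matrix [L,Θ] × [D,ΔT,ℓ,X1,X2,X3,X4]:
  L: [ 1  0  1  0 -3 -3 -3]
  Θ: [ 0  1  0  2  3  3 -1]
Row reduction gives pivot columns D,ΔT; rank = 2
n=7, r=2 ⇒ 5 dimensionless groups

5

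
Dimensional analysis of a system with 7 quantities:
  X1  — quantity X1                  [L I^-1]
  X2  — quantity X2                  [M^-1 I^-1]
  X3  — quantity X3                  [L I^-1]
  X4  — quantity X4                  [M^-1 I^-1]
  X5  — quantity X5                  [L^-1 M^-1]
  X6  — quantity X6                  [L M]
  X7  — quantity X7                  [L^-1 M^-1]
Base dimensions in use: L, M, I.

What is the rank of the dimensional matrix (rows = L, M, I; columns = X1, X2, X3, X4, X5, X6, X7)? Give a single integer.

2

Exponent matrix [L,M,I] × [X1,X2,X3,X4,X5,X6,X7]:
  L: [ 1  0  1  0 -1  1 -1]
  M: [ 0 -1  0 -1 -1  1 -1]
  I: [-1 -1 -1 -1  0  0  0]
RREF → pivots at {X1,X2} ⇒ r = 2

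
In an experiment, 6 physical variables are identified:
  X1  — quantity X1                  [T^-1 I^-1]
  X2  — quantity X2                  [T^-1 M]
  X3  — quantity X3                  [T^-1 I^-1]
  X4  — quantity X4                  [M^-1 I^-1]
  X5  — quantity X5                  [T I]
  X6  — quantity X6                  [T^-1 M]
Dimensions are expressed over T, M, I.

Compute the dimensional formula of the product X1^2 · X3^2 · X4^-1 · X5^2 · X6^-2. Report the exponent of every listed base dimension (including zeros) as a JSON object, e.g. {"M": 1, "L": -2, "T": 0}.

Dimensional matrix (T×M×I by X1×X2×X3×X4×X5×X6):
  T: [-1 -1 -1  0  1 -1]
  M: [ 0  1  0 -1  0  1]
  I: [-1  0 -1 -1  1  0]
  [T]: (2)·-1+(2)·-1+(-1)·0+(2)·1+(-2)·-1 = 0
  [M]: (2)·0+(2)·0+(-1)·-1+(2)·0+(-2)·1 = -1
  [I]: (2)·-1+(2)·-1+(-1)·-1+(2)·1+(-2)·0 = -1
⇒ M^-1 I^-1

{"T": 0, "M": -1, "I": -1}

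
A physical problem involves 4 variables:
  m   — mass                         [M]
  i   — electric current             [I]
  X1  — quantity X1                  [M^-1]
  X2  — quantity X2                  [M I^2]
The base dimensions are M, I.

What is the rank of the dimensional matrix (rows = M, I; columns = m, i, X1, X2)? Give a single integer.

Write exponents as rows M,I / cols m,i,X1,X2:
  M: [ 1  0 -1  1]
  I: [ 0  1  0  2]
RREF → pivots at {m,i} ⇒ r = 2

2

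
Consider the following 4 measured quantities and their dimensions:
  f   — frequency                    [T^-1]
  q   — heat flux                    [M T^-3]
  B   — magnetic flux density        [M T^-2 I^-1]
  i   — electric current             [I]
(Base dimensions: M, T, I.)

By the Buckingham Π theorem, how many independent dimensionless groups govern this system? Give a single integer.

Dimensional matrix (M×T×I by f×q×B×i):
  M: [ 0  1  1  0]
  T: [-1 -3 -2  0]
  I: [ 0  0 -1  1]
Echelon form has 3 nonzero rows (pivots: f,q,B)
Π count = n − r = 4 − 3 = 1

1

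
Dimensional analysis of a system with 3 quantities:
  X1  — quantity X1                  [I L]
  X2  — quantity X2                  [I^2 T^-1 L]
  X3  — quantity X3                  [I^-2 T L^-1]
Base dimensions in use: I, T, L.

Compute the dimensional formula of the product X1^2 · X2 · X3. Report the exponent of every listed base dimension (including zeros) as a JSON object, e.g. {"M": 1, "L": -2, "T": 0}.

Write exponents as rows I,T,L / cols X1,X2,X3:
  I: [ 1  2 -2]
  T: [ 0 -1  1]
  L: [ 1  1 -1]
  [I]: (2)·1+(1)·2+(1)·-2 = 2
  [T]: (2)·0+(1)·-1+(1)·1 = 0
  [L]: (2)·1+(1)·1+(1)·-1 = 2
⇒ I^2 L^2

{"I": 2, "T": 0, "L": 2}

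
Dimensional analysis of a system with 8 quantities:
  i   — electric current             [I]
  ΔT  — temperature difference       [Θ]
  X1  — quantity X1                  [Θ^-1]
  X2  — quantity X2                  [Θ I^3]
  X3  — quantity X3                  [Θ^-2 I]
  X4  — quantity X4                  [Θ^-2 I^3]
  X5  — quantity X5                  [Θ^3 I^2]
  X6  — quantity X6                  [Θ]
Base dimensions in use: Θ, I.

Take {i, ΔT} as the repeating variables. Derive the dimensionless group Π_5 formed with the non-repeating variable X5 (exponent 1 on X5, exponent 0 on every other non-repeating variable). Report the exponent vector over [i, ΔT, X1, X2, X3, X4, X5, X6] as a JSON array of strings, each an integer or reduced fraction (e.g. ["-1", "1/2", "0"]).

["-2", "-3", "0", "0", "0", "0", "1", "0"]

Dimensional matrix (Θ×I by i×ΔT×X1×X2×X3×X4×X5×X6):
  Θ: [ 0  1 -1  1 -2 -2  3  1]
  I: [ 1  0  0  3  1  3  2  0]
Echelon form has 2 nonzero rows (pivots: i,ΔT)
Repeat: i,ΔT; free: X1,X2,X3,X4,X5,X6
RREF:
  r0: [   1    0    0    3    1    3    2    0]
  r1: [   0    1   -1    1   -2   -2    3    1]
Fix exponent of X5 at 1, X1 at 0, X2 at 0, X3 at 0, X4 at 0, X6 at 0; solve each RREF row for its pivot's exponent:
  r0: exp(i) + (2)·1 = 0 ⇒ exp(i) = -2
  r1: exp(ΔT) + (3)·1 = 0 ⇒ exp(ΔT) = -3
Π_5 = i^-2 · ΔT^-3 · X5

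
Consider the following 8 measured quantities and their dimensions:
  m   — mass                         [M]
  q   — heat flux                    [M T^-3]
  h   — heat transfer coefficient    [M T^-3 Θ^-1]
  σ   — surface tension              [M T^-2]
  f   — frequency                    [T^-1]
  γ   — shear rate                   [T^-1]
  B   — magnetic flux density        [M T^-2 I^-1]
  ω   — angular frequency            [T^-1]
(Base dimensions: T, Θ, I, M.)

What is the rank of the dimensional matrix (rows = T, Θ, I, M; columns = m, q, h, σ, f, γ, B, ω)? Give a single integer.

4

Exponent matrix [T,Θ,I,M] × [m,q,h,σ,f,γ,B,ω]:
  T: [ 0 -3 -3 -2 -1 -1 -2 -1]
  Θ: [ 0  0 -1  0  0  0  0  0]
  I: [ 0  0  0  0  0  0 -1  0]
  M: [ 1  1  1  1  0  0  1  0]
Echelon form has 4 nonzero rows (pivots: m,q,h,B)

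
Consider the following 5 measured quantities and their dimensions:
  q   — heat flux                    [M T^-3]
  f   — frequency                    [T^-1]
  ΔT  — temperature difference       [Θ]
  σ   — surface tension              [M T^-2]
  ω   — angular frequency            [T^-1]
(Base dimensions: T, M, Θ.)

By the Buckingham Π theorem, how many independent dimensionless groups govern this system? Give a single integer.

2

Write exponents as rows T,M,Θ / cols q,f,ΔT,σ,ω:
  T: [-3 -1  0 -2 -1]
  M: [ 1  0  0  1  0]
  Θ: [ 0  0  1  0  0]
Row reduction gives pivot columns q,f,ΔT; rank = 3
Π count = n − r = 5 − 3 = 2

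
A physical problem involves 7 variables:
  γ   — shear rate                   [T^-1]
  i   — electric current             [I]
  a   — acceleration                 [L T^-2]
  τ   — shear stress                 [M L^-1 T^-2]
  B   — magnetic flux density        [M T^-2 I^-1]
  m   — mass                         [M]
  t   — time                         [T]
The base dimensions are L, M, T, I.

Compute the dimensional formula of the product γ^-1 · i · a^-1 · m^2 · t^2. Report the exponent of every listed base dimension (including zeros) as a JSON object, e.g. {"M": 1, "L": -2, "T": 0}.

{"L": -1, "M": 2, "T": 5, "I": 1}

Exponent matrix [L,M,T,I] × [γ,i,a,τ,B,m,t]:
  L: [ 0  0  1 -1  0  0  0]
  M: [ 0  0  0  1  1  1  0]
  T: [-1  0 -2 -2 -2  0  1]
  I: [ 0  1  0  0 -1  0  0]
  [L]: (-1)·0+(1)·0+(-1)·1+(2)·0+(2)·0 = -1
  [M]: (-1)·0+(1)·0+(-1)·0+(2)·1+(2)·0 = 2
  [T]: (-1)·-1+(1)·0+(-1)·-2+(2)·0+(2)·1 = 5
  [I]: (-1)·0+(1)·1+(-1)·0+(2)·0+(2)·0 = 1
⇒ L^-1 M^2 T^5 I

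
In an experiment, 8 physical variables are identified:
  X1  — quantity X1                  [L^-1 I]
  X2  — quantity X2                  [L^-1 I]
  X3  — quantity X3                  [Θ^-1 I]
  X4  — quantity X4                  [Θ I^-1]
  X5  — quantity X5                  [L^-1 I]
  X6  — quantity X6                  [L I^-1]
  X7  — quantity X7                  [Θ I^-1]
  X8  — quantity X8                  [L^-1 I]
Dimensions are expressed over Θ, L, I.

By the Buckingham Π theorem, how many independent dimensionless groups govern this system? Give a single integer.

Exponent matrix [Θ,L,I] × [X1,X2,X3,X4,X5,X6,X7,X8]:
  Θ: [ 0  0 -1  1  0  0  1  0]
  L: [-1 -1  0  0 -1  1  0 -1]
  I: [ 1  1  1 -1  1 -1 -1  1]
Row reduction gives pivot columns X1,X3; rank = 2
n=8, r=2 ⇒ 6 dimensionless groups

6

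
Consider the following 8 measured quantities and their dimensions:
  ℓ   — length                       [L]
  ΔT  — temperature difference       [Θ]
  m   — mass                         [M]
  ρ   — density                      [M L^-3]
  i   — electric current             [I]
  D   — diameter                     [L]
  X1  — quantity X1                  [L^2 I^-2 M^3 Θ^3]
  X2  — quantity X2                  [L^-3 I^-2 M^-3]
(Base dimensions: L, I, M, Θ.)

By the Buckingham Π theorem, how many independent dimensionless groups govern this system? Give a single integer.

4

Exponent matrix [L,I,M,Θ] × [ℓ,ΔT,m,ρ,i,D,X1,X2]:
  L: [ 1  0  0 -3  0  1  2 -3]
  I: [ 0  0  0  0  1  0 -2 -2]
  M: [ 0  0  1  1  0  0  3 -3]
  Θ: [ 0  1  0  0  0  0  3  0]
Row reduction gives pivot columns ℓ,ΔT,m,i; rank = 4
n=8, r=4 ⇒ 4 dimensionless groups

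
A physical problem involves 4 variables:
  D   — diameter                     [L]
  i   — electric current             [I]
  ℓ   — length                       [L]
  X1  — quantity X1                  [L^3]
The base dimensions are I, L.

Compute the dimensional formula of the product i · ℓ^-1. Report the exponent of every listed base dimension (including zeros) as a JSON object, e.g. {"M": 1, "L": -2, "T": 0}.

{"I": 1, "L": -1}

Exponent matrix [I,L] × [D,i,ℓ,X1]:
  I: [ 0  1  0  0]
  L: [ 1  0  1  3]
  [I]: (1)·1+(-1)·0 = 1
  [L]: (1)·0+(-1)·1 = -1
⇒ I L^-1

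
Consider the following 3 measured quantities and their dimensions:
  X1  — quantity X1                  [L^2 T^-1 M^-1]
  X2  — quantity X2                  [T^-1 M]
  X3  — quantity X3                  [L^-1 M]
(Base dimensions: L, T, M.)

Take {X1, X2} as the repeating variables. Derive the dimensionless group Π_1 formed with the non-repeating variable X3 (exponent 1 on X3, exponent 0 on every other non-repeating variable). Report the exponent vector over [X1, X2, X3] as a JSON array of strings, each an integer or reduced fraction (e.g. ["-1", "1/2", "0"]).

["1/2", "-1/2", "1"]

Dimensional matrix (L×T×M by X1×X2×X3):
  L: [ 2  0 -1]
  T: [-1 -1  0]
  M: [-1  1  1]
Echelon form has 2 nonzero rows (pivots: X1,X2)
Repeat: X1,X2; free: X3
RREF:
  r0: [   1    0 -1/2]
  r1: [   0    1  1/2]
  r2: [   0    0    0]
Fix exponent of X3 at 1; solve each RREF row for its pivot's exponent:
  r0: exp(X1) + (-1/2)·1 = 0 ⇒ exp(X1) = 1/2
  r1: exp(X2) + (1/2)·1 = 0 ⇒ exp(X2) = -1/2
Π_1 = X1^(1/2) · X2^(-1/2) · X3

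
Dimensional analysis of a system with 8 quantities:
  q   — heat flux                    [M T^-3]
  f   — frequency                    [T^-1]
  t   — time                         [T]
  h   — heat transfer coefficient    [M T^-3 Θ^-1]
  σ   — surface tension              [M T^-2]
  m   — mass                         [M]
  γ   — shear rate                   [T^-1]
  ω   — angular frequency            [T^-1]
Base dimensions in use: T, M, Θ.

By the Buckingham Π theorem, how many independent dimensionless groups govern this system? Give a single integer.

Exponent matrix [T,M,Θ] × [q,f,t,h,σ,m,γ,ω]:
  T: [-3 -1  1 -3 -2  0 -1 -1]
  M: [ 1  0  0  1  1  1  0  0]
  Θ: [ 0  0  0 -1  0  0  0  0]
RREF → pivots at {q,f,h} ⇒ r = 3
n=8, r=3 ⇒ 5 dimensionless groups

5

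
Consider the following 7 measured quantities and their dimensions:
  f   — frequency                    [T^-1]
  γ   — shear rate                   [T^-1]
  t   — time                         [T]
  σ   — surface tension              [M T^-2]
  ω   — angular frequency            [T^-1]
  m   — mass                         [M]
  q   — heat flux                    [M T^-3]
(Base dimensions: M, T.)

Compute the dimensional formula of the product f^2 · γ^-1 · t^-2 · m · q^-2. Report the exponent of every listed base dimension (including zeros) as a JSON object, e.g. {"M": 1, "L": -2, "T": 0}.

{"M": -1, "T": 3}

Exponent matrix [M,T] × [f,γ,t,σ,ω,m,q]:
  M: [ 0  0  0  1  0  1  1]
  T: [-1 -1  1 -2 -1  0 -3]
  [M]: (2)·0+(-1)·0+(-2)·0+(1)·1+(-2)·1 = -1
  [T]: (2)·-1+(-1)·-1+(-2)·1+(1)·0+(-2)·-3 = 3
⇒ M^-1 T^3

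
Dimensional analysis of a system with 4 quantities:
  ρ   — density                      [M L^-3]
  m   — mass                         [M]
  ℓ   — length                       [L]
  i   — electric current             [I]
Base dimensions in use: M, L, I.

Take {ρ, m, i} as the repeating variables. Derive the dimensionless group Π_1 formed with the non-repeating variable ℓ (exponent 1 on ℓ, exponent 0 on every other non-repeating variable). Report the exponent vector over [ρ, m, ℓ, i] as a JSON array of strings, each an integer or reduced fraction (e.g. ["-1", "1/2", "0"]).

Dimensional matrix (M×L×I by ρ×m×ℓ×i):
  M: [ 1  1  0  0]
  L: [-3  0  1  0]
  I: [ 0  0  0  1]
Echelon form has 3 nonzero rows (pivots: ρ,m,i)
Repeat: ρ,m,i; free: ℓ
RREF:
  r0: [   1    0 -1/3    0]
  r1: [   0    1  1/3    0]
  r2: [   0    0    0    1]
Fix exponent of ℓ at 1; solve each RREF row for its pivot's exponent:
  r0: exp(ρ) + (-1/3)·1 = 0 ⇒ exp(ρ) = 1/3
  r1: exp(m) + (1/3)·1 = 0 ⇒ exp(m) = -1/3
  r2: exp(i) + (0)·1 = 0 ⇒ exp(i) = 0
Π_1 = ρ^(1/3) · m^(-1/3) · ℓ

["1/3", "-1/3", "1", "0"]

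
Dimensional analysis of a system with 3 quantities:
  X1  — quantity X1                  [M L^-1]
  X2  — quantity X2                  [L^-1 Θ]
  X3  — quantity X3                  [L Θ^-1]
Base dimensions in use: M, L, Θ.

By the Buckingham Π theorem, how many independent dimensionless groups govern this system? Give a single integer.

1

Write exponents as rows M,L,Θ / cols X1,X2,X3:
  M: [ 1  0  0]
  L: [-1 -1  1]
  Θ: [ 0  1 -1]
Echelon form has 2 nonzero rows (pivots: X1,X2)
3 vars − rank 2 = 1 Π group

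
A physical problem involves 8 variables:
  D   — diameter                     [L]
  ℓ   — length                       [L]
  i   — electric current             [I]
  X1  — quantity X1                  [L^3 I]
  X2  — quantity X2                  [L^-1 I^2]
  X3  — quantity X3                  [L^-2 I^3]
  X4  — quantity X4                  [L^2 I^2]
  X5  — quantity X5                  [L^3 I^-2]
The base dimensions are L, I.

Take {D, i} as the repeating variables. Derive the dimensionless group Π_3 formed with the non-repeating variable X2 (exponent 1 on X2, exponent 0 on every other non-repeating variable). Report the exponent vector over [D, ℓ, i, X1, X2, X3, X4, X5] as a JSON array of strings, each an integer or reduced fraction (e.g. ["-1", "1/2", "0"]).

Exponent matrix [L,I] × [D,ℓ,i,X1,X2,X3,X4,X5]:
  L: [ 1  1  0  3 -1 -2  2  3]
  I: [ 0  0  1  1  2  3  2 -2]
Echelon form has 2 nonzero rows (pivots: D,i)
Repeat: D,i; free: ℓ,X1,X2,X3,X4,X5
RREF:
  r0: [   1    1    0    3   -1   -2    2    3]
  r1: [   0    0    1    1    2    3    2   -2]
Fix exponent of X2 at 1, ℓ at 0, X1 at 0, X3 at 0, X4 at 0, X5 at 0; solve each RREF row for its pivot's exponent:
  r0: exp(D) + (-1)·1 = 0 ⇒ exp(D) = 1
  r1: exp(i) + (2)·1 = 0 ⇒ exp(i) = -2
Π_3 = D · i^-2 · X2

["1", "0", "-2", "0", "1", "0", "0", "0"]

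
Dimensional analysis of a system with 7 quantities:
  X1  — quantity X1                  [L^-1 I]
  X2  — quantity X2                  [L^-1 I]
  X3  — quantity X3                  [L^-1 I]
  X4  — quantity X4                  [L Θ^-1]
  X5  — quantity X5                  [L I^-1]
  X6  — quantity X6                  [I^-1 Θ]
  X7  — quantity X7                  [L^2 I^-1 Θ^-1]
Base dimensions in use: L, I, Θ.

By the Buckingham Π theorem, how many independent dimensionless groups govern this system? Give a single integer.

Dimensional matrix (L×I×Θ by X1×X2×X3×X4×X5×X6×X7):
  L: [-1 -1 -1  1  1  0  2]
  I: [ 1  1  1  0 -1 -1 -1]
  Θ: [ 0  0  0 -1  0  1 -1]
RREF → pivots at {X1,X4} ⇒ r = 2
Π count = n − r = 7 − 2 = 5

5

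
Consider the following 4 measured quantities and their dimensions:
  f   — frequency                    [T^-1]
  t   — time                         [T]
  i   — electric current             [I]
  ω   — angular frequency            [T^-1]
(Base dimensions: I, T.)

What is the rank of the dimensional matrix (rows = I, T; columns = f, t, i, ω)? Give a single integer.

Dimensional matrix (I×T by f×t×i×ω):
  I: [ 0  0  1  0]
  T: [-1  1  0 -1]
Row reduction gives pivot columns f,i; rank = 2

2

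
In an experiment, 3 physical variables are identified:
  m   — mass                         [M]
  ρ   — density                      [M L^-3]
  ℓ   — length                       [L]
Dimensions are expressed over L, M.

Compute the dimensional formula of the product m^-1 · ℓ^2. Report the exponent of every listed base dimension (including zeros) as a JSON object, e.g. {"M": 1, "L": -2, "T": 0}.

{"L": 2, "M": -1}

Write exponents as rows L,M / cols m,ρ,ℓ:
  L: [ 0 -3  1]
  M: [ 1  1  0]
  [L]: (-1)·0+(2)·1 = 2
  [M]: (-1)·1+(2)·0 = -1
⇒ L^2 M^-1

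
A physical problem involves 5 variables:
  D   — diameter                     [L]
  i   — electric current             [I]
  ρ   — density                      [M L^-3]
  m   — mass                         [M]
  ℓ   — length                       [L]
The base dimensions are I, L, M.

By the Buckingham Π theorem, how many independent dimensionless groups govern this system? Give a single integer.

Write exponents as rows I,L,M / cols D,i,ρ,m,ℓ:
  I: [ 0  1  0  0  0]
  L: [ 1  0 -3  0  1]
  M: [ 0  0  1  1  0]
Row reduction gives pivot columns D,i,ρ; rank = 3
n=5, r=3 ⇒ 2 dimensionless groups

2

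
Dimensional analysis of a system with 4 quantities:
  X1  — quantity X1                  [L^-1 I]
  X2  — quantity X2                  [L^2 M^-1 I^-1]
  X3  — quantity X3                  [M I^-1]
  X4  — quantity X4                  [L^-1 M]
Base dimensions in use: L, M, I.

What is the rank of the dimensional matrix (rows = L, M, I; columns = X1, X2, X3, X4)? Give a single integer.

Exponent matrix [L,M,I] × [X1,X2,X3,X4]:
  L: [-1  2  0 -1]
  M: [ 0 -1  1  1]
  I: [ 1 -1 -1  0]
Echelon form has 2 nonzero rows (pivots: X1,X2)

2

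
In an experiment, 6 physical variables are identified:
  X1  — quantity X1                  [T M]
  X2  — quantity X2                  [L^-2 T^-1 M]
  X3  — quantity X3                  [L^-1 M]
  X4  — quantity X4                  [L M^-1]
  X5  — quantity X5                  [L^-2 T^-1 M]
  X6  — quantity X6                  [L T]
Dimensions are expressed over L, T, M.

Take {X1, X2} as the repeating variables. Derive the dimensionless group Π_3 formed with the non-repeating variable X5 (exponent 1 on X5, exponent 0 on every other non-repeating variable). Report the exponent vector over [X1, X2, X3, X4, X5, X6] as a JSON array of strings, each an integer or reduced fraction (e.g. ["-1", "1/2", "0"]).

Dimensional matrix (L×T×M by X1×X2×X3×X4×X5×X6):
  L: [ 0 -2 -1  1 -2  1]
  T: [ 1 -1  0  0 -1  1]
  M: [ 1  1  1 -1  1  0]
RREF → pivots at {X1,X2} ⇒ r = 2
Pivot set = {X1,X2}, free = {X3,X4,X5,X6}
RREF:
  r0: [   1    0  1/2 -1/2    0  1/2]
  r1: [   0    1  1/2 -1/2    1 -1/2]
  r2: [   0    0    0    0    0    0]
Fix exponent of X5 at 1, X3 at 0, X4 at 0, X6 at 0; solve each RREF row for its pivot's exponent:
  r0: exp(X1) + (0)·1 = 0 ⇒ exp(X1) = 0
  r1: exp(X2) + (1)·1 = 0 ⇒ exp(X2) = -1
Π_3 = X2^-1 · X5

["0", "-1", "0", "0", "1", "0"]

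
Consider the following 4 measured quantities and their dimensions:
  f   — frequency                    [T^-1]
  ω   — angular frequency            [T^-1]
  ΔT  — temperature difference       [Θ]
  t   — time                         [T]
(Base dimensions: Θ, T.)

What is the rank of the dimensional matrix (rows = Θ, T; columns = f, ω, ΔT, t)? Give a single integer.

2

Write exponents as rows Θ,T / cols f,ω,ΔT,t:
  Θ: [ 0  0  1  0]
  T: [-1 -1  0  1]
RREF → pivots at {f,ΔT} ⇒ r = 2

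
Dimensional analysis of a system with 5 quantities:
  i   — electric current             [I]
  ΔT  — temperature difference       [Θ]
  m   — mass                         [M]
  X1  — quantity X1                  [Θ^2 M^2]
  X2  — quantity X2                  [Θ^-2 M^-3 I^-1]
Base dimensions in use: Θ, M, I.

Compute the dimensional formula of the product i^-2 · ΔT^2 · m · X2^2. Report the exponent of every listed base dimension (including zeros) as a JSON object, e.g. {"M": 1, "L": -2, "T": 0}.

Exponent matrix [Θ,M,I] × [i,ΔT,m,X1,X2]:
  Θ: [ 0  1  0  2 -2]
  M: [ 0  0  1  2 -3]
  I: [ 1  0  0  0 -1]
  [Θ]: (-2)·0+(2)·1+(1)·0+(2)·-2 = -2
  [M]: (-2)·0+(2)·0+(1)·1+(2)·-3 = -5
  [I]: (-2)·1+(2)·0+(1)·0+(2)·-1 = -4
⇒ Θ^-2 M^-5 I^-4

{"Θ": -2, "M": -5, "I": -4}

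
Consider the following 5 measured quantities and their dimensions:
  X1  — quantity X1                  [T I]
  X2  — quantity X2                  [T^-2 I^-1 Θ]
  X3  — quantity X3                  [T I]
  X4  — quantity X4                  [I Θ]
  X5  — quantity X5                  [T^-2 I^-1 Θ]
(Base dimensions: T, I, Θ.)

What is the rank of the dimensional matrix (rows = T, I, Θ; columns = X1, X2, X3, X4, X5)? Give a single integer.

Dimensional matrix (T×I×Θ by X1×X2×X3×X4×X5):
  T: [ 1 -2  1  0 -2]
  I: [ 1 -1  1  1 -1]
  Θ: [ 0  1  0  1  1]
Echelon form has 2 nonzero rows (pivots: X1,X2)

2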